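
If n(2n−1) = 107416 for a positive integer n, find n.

232

Set n(2n−1) = 107416, giving 2n² − n − 107416 = 0.
So n = (1 + 927) / 4 = 928/4 = 232.
Check: 232·(2·232 − 1) = 107416. ✓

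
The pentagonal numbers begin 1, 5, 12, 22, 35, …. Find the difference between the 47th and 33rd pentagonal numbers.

47·(3·47 − 1)/2 = 3290 and 33·(3·33 − 1)/2 = 1617.
Difference: 3290 − 1617 = 1673.

1673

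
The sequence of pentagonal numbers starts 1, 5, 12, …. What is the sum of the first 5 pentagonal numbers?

Σ i(3i−1)/2 = (3Σi² − Σi) / 2 over i = 1..5.
Σi = 15 and Σi² = 55.
(3·55 − 1·15) / 2 = 150/2 = 75.

75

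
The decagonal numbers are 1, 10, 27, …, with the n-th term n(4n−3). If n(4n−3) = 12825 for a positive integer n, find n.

Set n(4n−3) = 12825, giving 4n² − 3n − 12825 = 0.
The discriminant is 9 + 16·12825 = 205209, and √205209 = 453.
So n = (3 + 453) / 8 = 456/8 = 57.

57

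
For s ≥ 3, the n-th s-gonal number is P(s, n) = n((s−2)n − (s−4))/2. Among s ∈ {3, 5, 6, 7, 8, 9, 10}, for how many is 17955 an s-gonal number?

2

s = 3: P(3, 189) = 17955. ✓
s = 5: P(5, 109) = 17767 and P(5, 110) = 18095; 17955 is not s-gonal.
s = 6: P(6, 95) = 17955. ✓
s = 7: P(7, 85) = 17935 and P(7, 86) = 18361; 17955 is not s-gonal.
s = 8: P(8, 77) = 17633 and P(8, 78) = 18096; 17955 is not s-gonal.
s = 9: P(9, 71) = 17466 and P(9, 72) = 17964; 17955 is not s-gonal.
s = 10: P(10, 67) = 17755 and P(10, 68) = 18292; 17955 is not s-gonal.
Hits: s ∈ {3, 6} → 2.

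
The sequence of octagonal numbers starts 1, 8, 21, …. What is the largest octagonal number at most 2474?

2465

Solve n(3n−2) ≤ 2474 for integer n.
n = 29 gives 2465 ≤ 2474, while n = 30 gives 2640 > 2474; so the answer is 2465.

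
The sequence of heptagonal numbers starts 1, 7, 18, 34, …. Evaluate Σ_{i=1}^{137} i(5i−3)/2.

Σ i(5i−3)/2 = (5Σi² − 3Σi) / 2 over i = 1..137.
Σi = 9453 and Σi² = 866525.
(5·866525 − 3·9453) / 2 = 4304266/2 = 2152133.

2152133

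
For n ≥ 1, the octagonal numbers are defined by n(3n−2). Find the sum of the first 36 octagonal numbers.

Σ i(3i−2) = 3Σi² − 2Σi over i = 1..36.
Σi = 666 and Σi² = 16206.
3·16206 − 2·666 = 47286.

47286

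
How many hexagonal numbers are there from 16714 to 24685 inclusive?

20

The n-th hexagonal number is n(2n−1).
Smallest index with value ≥ 16714: n = 92 (giving 16836).
Largest index with value ≤ 24685: n = 111 (giving 24531).
Indices 92 through 111: 20 terms.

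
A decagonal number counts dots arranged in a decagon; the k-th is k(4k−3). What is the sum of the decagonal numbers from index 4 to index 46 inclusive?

Σ i(4i−3) = 4Σi² − 3Σi over i = 4..46.
Σi = 1081 − 6 = 1075 and Σi² = 33511 − 14 = 33497.
4·33497 − 3·1075 = 130763.

130763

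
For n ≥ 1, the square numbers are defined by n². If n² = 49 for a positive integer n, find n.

7

We need n² = 49, so n = √49 = 7.
Check: 7² = 49. ✓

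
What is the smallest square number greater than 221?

225

Solve n² > 221 for integer n.
The largest n with value ≤ 221 is 14 (since 196 ≤ 221 < 225), so the first above is n = 15, value 225.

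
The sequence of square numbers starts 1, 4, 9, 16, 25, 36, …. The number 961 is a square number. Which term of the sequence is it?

31

We need n² = 961, so n = √961 = 31.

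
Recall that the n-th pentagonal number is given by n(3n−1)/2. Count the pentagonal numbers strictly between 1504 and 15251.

The n-th pentagonal number is n(3n−1)/2.
Smallest index with value > 1504: n = 32 (giving 1520).
Largest index with value < 15251: n = 100 (giving 14950).
Indices 32 through 100: 69 terms.

69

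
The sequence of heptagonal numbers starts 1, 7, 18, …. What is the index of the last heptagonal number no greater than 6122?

Solve n(5n−3)/2 ≤ 6122 for integer n.
n = 49 gives 5929 ≤ 6122, while n = 50 gives 6175 > 6122; so the answer is index 49.

49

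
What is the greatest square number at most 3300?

Solve n² ≤ 3300 for integer n.
n = 57 gives 3249 ≤ 3300, while n = 58 gives 3364 > 3300; so the answer is 3249.

3249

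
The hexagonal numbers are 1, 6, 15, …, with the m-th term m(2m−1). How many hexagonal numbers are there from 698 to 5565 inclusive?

35

The n-th hexagonal number is n(2n−1).
Smallest index with value ≥ 698: n = 19 (giving 703).
Largest index with value ≤ 5565: n = 53 (giving 5565).
Indices 19 through 53: 35 terms.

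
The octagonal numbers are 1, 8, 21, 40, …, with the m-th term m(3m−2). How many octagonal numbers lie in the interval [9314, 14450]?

The n-th octagonal number is n(3n−2).
Smallest index with value ≥ 9314: n = 57 (giving 9633).
Largest index with value ≤ 14450: n = 69 (giving 14145).
Indices 57 through 69: 13 terms.

13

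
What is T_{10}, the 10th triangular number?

55

The 10th triangular number is n(n+1)/2 with n = 10.
10·11/2 = 110/2 = 55.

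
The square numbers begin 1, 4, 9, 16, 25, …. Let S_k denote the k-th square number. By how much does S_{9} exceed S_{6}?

9² = 81 and 6² = 36.
Difference: 81 − 36 = 45.

45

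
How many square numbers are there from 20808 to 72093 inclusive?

124

The n-th square number is n².
Smallest index with value ≥ 20808: n = 145 (giving 21025).
Largest index with value ≤ 72093: n = 268 (giving 71824).
Indices 145 through 268: 124 terms.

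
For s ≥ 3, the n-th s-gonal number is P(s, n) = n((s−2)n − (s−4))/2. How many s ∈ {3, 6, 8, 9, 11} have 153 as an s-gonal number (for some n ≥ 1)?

s = 3: P(3, 17) = 153. ✓
s = 6: P(6, 9) = 153. ✓
s = 8: P(8, 7) = 133 and P(8, 8) = 176; 153 is not s-gonal.
s = 9: P(9, 6) = 111 and P(9, 7) = 154; 153 is not s-gonal.
s = 11: P(11, 6) = 141 and P(11, 7) = 196; 153 is not s-gonal.
Hits: s ∈ {3, 6} → 2.

2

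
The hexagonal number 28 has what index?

Set n(2n−1) = 28, giving 2n² − n − 28 = 0.
So n = (1 + 15) / 4 = 16/4 = 4.

4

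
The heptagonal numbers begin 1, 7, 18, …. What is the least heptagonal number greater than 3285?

3367

Solve n(5n−3)/2 > 3285 for integer n.
The largest n with value ≤ 3285 is 36 (since 3186 ≤ 3285 < 3367), so the first above is n = 37, value 3367.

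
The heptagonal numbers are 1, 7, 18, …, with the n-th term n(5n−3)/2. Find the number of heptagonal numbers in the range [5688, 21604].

The n-th heptagonal number is n(5n−3)/2.
Smallest index with value ≥ 5688: n = 48 (giving 5688).
Largest index with value ≤ 21604: n = 93 (giving 21483).
Indices 48 through 93: 46 terms.

46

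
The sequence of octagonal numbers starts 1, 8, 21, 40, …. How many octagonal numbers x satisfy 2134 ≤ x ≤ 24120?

The n-th octagonal number is n(3n−2).
Smallest index with value ≥ 2134: n = 28 (giving 2296).
Largest index with value ≤ 24120: n = 90 (giving 24120).
Indices 28 through 90: 63 terms.

63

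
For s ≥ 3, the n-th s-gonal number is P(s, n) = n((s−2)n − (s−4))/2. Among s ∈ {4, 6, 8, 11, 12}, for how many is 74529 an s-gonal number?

1

s = 4: P(4, 273) = 74529. ✓
s = 6: P(6, 193) = 74305 and P(6, 194) = 75078; 74529 is not s-gonal.
s = 8: P(8, 157) = 73633 and P(8, 158) = 74576; 74529 is not s-gonal.
s = 11: P(11, 129) = 74433 and P(11, 130) = 75595; 74529 is not s-gonal.
s = 12: P(12, 122) = 73932 and P(12, 123) = 75153; 74529 is not s-gonal.
Hits: s ∈ {4} → 1.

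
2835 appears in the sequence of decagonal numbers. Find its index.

Set n(4n−3) = 2835, giving 4n² − 3n − 2835 = 0.
The discriminant is 9 + 16·2835 = 45369, and √45369 = 213.
So n = (3 + 213) / 8 = 216/8 = 27.

27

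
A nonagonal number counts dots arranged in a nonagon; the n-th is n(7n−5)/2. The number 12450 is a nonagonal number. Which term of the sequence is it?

Set n(7n−5)/2 = 12450, giving 7n² − 5n − 24900 = 0.
So n = (5 + 835) / 14 = 840/14 = 60.
Check: 60·(7·60 − 5)/2 = 12450. ✓

60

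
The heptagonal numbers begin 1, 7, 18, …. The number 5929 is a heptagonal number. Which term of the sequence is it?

Set n(5n−3)/2 = 5929, giving 5n² − 3n − 11858 = 0.
The discriminant is 9 + 40·5929 = 237169, and √237169 = 487.
So n = (3 + 487) / 10 = 490/10 = 49.
Check: 49·(5·49 − 3)/2 = 5929. ✓

49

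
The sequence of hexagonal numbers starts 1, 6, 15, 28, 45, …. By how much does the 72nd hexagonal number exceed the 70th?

566

72·(2·72 − 1) = 10296 and 70·(2·70 − 1) = 9730.
Difference: 10296 − 9730 = 566.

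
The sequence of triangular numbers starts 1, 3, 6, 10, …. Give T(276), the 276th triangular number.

The 276th triangular number is n(n+1)/2 with n = 276.
276·277/2 = 76452/2 = 38226.

38226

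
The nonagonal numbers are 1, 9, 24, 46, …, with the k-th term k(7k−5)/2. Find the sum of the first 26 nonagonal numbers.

Σ i(7i−5)/2 = (7Σi² − 5Σi) / 2 over i = 1..26.
Σi = 351 and Σi² = 6201.
(7·6201 − 5·351) / 2 = 41652/2 = 20826.

20826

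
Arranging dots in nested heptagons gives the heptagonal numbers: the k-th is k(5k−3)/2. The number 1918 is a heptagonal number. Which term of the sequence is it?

Set n(5n−3)/2 = 1918, giving 5n² − 3n − 3836 = 0.
The discriminant is 9 + 40·1918 = 76729, and √76729 = 277.
So n = (3 + 277) / 10 = 280/10 = 28.
Check: 28·(5·28 − 3)/2 = 1918. ✓

28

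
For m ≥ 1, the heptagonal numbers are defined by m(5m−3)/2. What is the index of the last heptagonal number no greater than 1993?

28

Solve n(5n−3)/2 ≤ 1993 for integer n.
n = 28 gives 1918 ≤ 1993, while n = 29 gives 2059 > 1993; so the answer is index 28.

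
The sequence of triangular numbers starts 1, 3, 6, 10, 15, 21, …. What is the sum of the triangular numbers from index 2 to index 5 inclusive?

34

Σ i(i+1)/2 = (Σi² + Σi) / 2 over i = 2..5.
Σi = 15 − 1 = 14 and Σi² = 55 − 1 = 54.
(1·54 + 1·14) / 2 = 68/2 = 34.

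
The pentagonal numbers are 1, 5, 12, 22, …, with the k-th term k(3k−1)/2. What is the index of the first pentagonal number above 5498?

Solve n(3n−1)/2 > 5498 for integer n.
The largest n with value ≤ 5498 is 60 (since 5370 ≤ 5498 < 5551), so the first above is n = 61, value 5551.

61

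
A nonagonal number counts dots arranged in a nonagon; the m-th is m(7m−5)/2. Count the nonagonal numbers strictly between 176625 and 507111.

155

The n-th nonagonal number is n(7n−5)/2.
Smallest index with value > 176625: n = 226 (giving 178201).
Largest index with value < 507111: n = 380 (giving 504450).
Indices 226 through 380: 155 terms.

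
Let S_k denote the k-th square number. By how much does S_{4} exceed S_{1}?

4² = 16 and 1² = 1.
Difference: 16 − 1 = 15.

15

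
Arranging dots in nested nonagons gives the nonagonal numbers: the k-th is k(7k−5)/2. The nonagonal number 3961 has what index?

Set n(7n−5)/2 = 3961, giving 7n² − 5n − 7922 = 0.
The discriminant is 25 + 56·3961 = 221841, and √221841 = 471.
So n = (5 + 471) / 14 = 476/14 = 34.
Check: 34·(7·34 − 5)/2 = 3961. ✓

34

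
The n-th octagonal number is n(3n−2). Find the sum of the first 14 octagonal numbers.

2835

Σ i(3i−2) = 3Σi² − 2Σi over i = 1..14.
Σi = 105 and Σi² = 1015.
3·1015 − 2·105 = 2835.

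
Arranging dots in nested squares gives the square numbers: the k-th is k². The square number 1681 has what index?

41

We need n² = 1681, so n = √1681 = 41.
Check: 41² = 1681. ✓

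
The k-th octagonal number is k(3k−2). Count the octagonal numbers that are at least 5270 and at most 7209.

The n-th octagonal number is n(3n−2).
Smallest index with value ≥ 5270: n = 43 (giving 5461).
Largest index with value ≤ 7209: n = 49 (giving 7105).
Indices 43 through 49: 7 terms.

7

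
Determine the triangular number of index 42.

903

42·43/2 = 1806/2 = 903.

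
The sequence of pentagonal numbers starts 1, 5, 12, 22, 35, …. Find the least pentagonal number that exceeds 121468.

121695

Solve n(3n−1)/2 > 121468 for integer n.
The largest n with value ≤ 121468 is 284 (since 120842 ≤ 121468 < 121695), so the first above is n = 285, value 121695.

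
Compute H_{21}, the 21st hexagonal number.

21·(2·21 − 1) = 21·41 = 861.

861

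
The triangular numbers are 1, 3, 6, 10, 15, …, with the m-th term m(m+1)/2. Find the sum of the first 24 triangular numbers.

2600

Σ i(i+1)/2 = (Σi² + Σi) / 2 over i = 1..24.
Σi = 300 and Σi² = 4900.
(1·4900 + 1·300) / 2 = 5200/2 = 2600.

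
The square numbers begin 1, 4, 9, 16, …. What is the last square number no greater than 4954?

4900

Solve n² ≤ 4954 for integer n.
n = 70 gives 4900 ≤ 4954, while n = 71 gives 5041 > 4954; so the answer is 4900.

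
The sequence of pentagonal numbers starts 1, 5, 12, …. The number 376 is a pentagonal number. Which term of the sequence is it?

16

Set n(3n−1)/2 = 376, giving 3n² − n − 752 = 0.
The discriminant is 1 + 24·376 = 9025, and √9025 = 95.
So n = (1 + 95) / 6 = 96/6 = 16.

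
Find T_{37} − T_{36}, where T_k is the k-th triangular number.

Consecutive triangular numbers differ by n: T_{37} − T_{36} = 37.

37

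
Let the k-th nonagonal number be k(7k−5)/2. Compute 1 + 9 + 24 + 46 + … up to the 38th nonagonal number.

Σ i(7i−5)/2 = (7Σi² − 5Σi) / 2 over i = 1..38.
Σi = 741 and Σi² = 19019.
(7·19019 − 5·741) / 2 = 129428/2 = 64714.

64714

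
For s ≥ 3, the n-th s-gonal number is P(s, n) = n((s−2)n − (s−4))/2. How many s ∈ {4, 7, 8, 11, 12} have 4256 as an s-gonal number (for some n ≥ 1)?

1

s = 4: P(4, 65) = 4225 and P(4, 66) = 4356; 4256 is not s-gonal.
s = 7: P(7, 41) = 4141 and P(7, 42) = 4347; 4256 is not s-gonal.
s = 8: P(8, 38) = 4256. ✓
s = 11: P(11, 31) = 4216 and P(11, 32) = 4496; 4256 is not s-gonal.
s = 12: P(12, 29) = 4089 and P(12, 30) = 4380; 4256 is not s-gonal.
Hits: s ∈ {8} → 1.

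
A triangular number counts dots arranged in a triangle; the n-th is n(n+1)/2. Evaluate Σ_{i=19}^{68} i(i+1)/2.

Σ i(i+1)/2 = (Σi² + Σi) / 2 over i = 19..68.
Σi = 2346 − 171 = 2175 and Σi² = 107134 − 2109 = 105025.
(1·105025 + 1·2175) / 2 = 107200/2 = 53600.

53600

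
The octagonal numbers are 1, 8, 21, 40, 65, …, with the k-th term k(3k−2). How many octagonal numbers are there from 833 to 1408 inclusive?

6

The n-th octagonal number is n(3n−2).
Smallest index with value ≥ 833: n = 17 (giving 833).
Largest index with value ≤ 1408: n = 22 (giving 1408).
Indices 17 through 22: 6 terms.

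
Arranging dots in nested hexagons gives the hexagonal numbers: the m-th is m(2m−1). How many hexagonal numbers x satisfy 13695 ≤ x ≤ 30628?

The n-th hexagonal number is n(2n−1).
Smallest index with value ≥ 13695: n = 83 (giving 13695).
Largest index with value ≤ 30628: n = 124 (giving 30628).
Indices 83 through 124: 42 terms.

42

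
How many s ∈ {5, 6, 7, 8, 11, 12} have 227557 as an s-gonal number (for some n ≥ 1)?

1

s = 5: P(5, 389) = 226787 and P(5, 390) = 227955; 227557 is not s-gonal.
s = 6: P(6, 337) = 226801 and P(6, 338) = 228150; 227557 is not s-gonal.
s = 7: P(7, 302) = 227557. ✓
s = 8: P(8, 275) = 226325 and P(8, 276) = 227976; 227557 is not s-gonal.
s = 11: P(11, 225) = 227025 and P(11, 226) = 229051; 227557 is not s-gonal.
s = 12: P(12, 213) = 225993 and P(12, 214) = 228124; 227557 is not s-gonal.
Hits: s ∈ {7} → 1.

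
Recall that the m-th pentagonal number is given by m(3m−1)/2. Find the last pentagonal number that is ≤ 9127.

9087

Solve n(3n−1)/2 ≤ 9127 for integer n.
n = 78 gives 9087 ≤ 9127, while n = 79 gives 9322 > 9127; so the answer is 9087.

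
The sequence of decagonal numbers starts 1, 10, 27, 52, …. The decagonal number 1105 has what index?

17

Set n(4n−3) = 1105, giving 4n² − 3n − 1105 = 0.
The discriminant is 9 + 16·1105 = 17689, and √17689 = 133.
So n = (3 + 133) / 8 = 136/8 = 17.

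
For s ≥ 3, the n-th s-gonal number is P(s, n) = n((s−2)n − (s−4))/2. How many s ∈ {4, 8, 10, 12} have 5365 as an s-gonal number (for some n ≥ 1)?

s = 4: P(4, 73) = 5329 and P(4, 74) = 5476; 5365 is not s-gonal.
s = 8: P(8, 42) = 5208 and P(8, 43) = 5461; 5365 is not s-gonal.
s = 10: P(10, 37) = 5365. ✓
s = 12: P(12, 33) = 5313 and P(12, 34) = 5644; 5365 is not s-gonal.
Hits: s ∈ {10} → 1.

1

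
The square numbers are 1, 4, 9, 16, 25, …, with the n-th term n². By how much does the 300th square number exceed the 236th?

300² = 90000 and 236² = 55696.
Difference: 90000 − 55696 = 34304.

34304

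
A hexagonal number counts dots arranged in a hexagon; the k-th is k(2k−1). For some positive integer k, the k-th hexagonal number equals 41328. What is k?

Set n(2n−1) = 41328, giving 2n² − n − 41328 = 0.
The discriminant is 1 + 8·41328 = 330625, and √330625 = 575.
So n = (1 + 575) / 4 = 576/4 = 144.
Check: 144·(2·144 − 1) = 41328. ✓

144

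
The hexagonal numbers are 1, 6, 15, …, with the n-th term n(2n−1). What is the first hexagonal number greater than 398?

435

Solve n(2n−1) > 398 for integer n.
The largest n with value ≤ 398 is 14 (since 378 ≤ 398 < 435), so the first above is n = 15, value 435.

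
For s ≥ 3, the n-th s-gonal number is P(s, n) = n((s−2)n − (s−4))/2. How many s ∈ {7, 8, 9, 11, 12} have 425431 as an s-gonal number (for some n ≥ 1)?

1

s = 7: P(7, 412) = 423742 and P(7, 413) = 425803; 425431 is not s-gonal.
s = 8: P(8, 376) = 423376 and P(8, 377) = 425633; 425431 is not s-gonal.
s = 9: P(9, 349) = 425431. ✓
s = 11: P(11, 307) = 423046 and P(11, 308) = 425810; 425431 is not s-gonal.
s = 12: P(12, 292) = 425152 and P(12, 293) = 428073; 425431 is not s-gonal.
Hits: s ∈ {9} → 1.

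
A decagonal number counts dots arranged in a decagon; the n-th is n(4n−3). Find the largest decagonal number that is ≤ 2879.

Solve n(4n−3) ≤ 2879 for integer n.
n = 27 gives 2835 ≤ 2879, while n = 28 gives 3052 > 2879; so the answer is 2835.

2835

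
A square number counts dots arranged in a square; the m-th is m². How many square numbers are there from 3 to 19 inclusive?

The n-th square number is n².
Smallest index with value ≥ 3: n = 2 (giving 4).
Largest index with value ≤ 19: n = 4 (giving 16).
Indices 2 through 4: 3 terms.

3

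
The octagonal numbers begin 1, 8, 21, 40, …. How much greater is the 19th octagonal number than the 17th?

19·(3·19 − 2) = 1045 and 17·(3·17 − 2) = 833.
Difference: 1045 − 833 = 212.

212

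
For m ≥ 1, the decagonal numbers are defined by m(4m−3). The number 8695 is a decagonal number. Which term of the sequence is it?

Set n(4n−3) = 8695, giving 4n² − 3n − 8695 = 0.
The discriminant is 9 + 16·8695 = 139129, and √139129 = 373.
So n = (3 + 373) / 8 = 376/8 = 47.

47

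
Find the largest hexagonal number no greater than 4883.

Solve n(2n−1) ≤ 4883 for integer n.
n = 49 gives 4753 ≤ 4883, while n = 50 gives 4950 > 4883; so the answer is 4753.

4753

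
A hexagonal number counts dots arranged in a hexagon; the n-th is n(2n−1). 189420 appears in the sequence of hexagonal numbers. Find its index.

Set n(2n−1) = 189420, giving 2n² − n − 189420 = 0.
The discriminant is 1 + 8·189420 = 1515361, and √1515361 = 1231.
So n = (1 + 1231) / 4 = 1232/4 = 308.

308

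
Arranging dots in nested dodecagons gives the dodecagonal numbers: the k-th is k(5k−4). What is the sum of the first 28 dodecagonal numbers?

Σ i(5i−4) = 5Σi² − 4Σi over i = 1..28.
Σi = 406 and Σi² = 7714.
5·7714 − 4·406 = 36946.

36946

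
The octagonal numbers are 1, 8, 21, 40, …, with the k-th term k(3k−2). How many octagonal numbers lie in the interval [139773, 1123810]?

396

The n-th octagonal number is n(3n−2).
Smallest index with value ≥ 139773: n = 217 (giving 140833).
Largest index with value ≤ 1123810: n = 612 (giving 1122408).
Indices 217 through 612: 396 terms.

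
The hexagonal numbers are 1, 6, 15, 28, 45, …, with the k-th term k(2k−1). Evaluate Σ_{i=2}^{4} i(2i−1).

49

Σ i(2i−1) = 2Σi² − Σi over i = 2..4.
Σi = 10 − 1 = 9 and Σi² = 30 − 1 = 29.
2·29 − 1·9 = 49.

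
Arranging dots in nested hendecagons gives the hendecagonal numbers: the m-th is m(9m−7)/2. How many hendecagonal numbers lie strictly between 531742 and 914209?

107

The n-th hendecagonal number is n(9n−7)/2.
Smallest index with value > 531742: n = 345 (giving 534405).
Largest index with value < 914209: n = 451 (giving 913726).
Indices 345 through 451: 107 terms.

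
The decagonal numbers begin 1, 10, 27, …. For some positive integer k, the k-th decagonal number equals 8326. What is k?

Set n(4n−3) = 8326, giving 4n² − 3n − 8326 = 0.
The discriminant is 9 + 16·8326 = 133225, and √133225 = 365.
So n = (3 + 365) / 8 = 368/8 = 46.

46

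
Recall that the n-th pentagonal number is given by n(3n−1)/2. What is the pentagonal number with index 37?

The 37th pentagonal number is n(3n−1)/2 with n = 37.
37·(3·37 − 1)/2 = 37·110/2 = 37·55 = 2035.

2035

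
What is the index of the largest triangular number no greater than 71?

Solve n(n+1)/2 ≤ 71 for integer n.
n = 11 gives 66 ≤ 71, while n = 12 gives 78 > 71; so the answer is index 11.

11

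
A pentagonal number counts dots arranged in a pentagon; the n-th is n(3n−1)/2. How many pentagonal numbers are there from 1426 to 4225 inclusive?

The n-th pentagonal number is n(3n−1)/2.
Smallest index with value ≥ 1426: n = 31 (giving 1426).
Largest index with value ≤ 4225: n = 53 (giving 4187).
Indices 31 through 53: 23 terms.

23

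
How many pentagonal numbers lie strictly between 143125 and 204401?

60

The n-th pentagonal number is n(3n−1)/2.
Smallest index with value > 143125: n = 310 (giving 143995).
Largest index with value < 204401: n = 369 (giving 204057).
Indices 310 through 369: 60 terms.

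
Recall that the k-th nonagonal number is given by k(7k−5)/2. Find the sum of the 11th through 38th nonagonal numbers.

Σ i(7i−5)/2 = (7Σi² − 5Σi) / 2 over i = 11..38.
Σi = 741 − 55 = 686 and Σi² = 19019 − 385 = 18634.
(7·18634 − 5·686) / 2 = 127008/2 = 63504.

63504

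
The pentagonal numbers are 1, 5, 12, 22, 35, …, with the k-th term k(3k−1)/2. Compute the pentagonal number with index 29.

1247

The 29th pentagonal number is n(3n−1)/2 with n = 29.
29·(3·29 − 1)/2 = 29·86/2 = 29·43 = 1247.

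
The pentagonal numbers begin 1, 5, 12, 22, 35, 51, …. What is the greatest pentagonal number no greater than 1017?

Solve n(3n−1)/2 ≤ 1017 for integer n.
n = 26 gives 1001 ≤ 1017, while n = 27 gives 1080 > 1017; so the answer is 1001.

1001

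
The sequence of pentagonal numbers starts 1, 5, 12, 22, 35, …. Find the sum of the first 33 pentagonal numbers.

18513

Σ i(3i−1)/2 = (3Σi² − Σi) / 2 over i = 1..33.
Σi = 561 and Σi² = 12529.
(3·12529 − 1·561) / 2 = 37026/2 = 18513.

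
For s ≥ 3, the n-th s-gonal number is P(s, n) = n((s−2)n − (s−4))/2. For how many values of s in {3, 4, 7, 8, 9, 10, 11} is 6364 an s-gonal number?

1

s = 3: P(3, 112) = 6328 and P(3, 113) = 6441; 6364 is not s-gonal.
s = 4: P(4, 79) = 6241 and P(4, 80) = 6400; 6364 is not s-gonal.
s = 7: P(7, 50) = 6175 and P(7, 51) = 6426; 6364 is not s-gonal.
s = 8: P(8, 46) = 6256 and P(8, 47) = 6533; 6364 is not s-gonal.
s = 9: P(9, 43) = 6364. ✓
s = 10: P(10, 40) = 6280 and P(10, 41) = 6601; 6364 is not s-gonal.
s = 11: P(11, 37) = 6031 and P(11, 38) = 6365; 6364 is not s-gonal.
Hits: s ∈ {9} → 1.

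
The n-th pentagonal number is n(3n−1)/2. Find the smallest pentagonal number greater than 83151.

83426

Solve n(3n−1)/2 > 83151 for integer n.
The largest n with value ≤ 83151 is 235 (since 82720 ≤ 83151 < 83426), so the first above is n = 236, value 83426.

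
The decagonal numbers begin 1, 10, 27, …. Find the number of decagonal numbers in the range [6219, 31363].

The n-th decagonal number is n(4n−3).
Smallest index with value ≥ 6219: n = 40 (giving 6280).
Largest index with value ≤ 31363: n = 88 (giving 30712).
Indices 40 through 88: 49 terms.

49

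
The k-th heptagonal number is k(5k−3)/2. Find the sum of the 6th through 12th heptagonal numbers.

Σ i(5i−3)/2 = (5Σi² − 3Σi) / 2 over i = 6..12.
Σi = 78 − 15 = 63 and Σi² = 650 − 55 = 595.
(5·595 − 3·63) / 2 = 2786/2 = 1393.

1393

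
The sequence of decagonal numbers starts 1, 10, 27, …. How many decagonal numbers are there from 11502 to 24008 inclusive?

The n-th decagonal number is n(4n−3).
Smallest index with value ≥ 11502: n = 54 (giving 11502).
Largest index with value ≤ 24008: n = 77 (giving 23485).
Indices 54 through 77: 24 terms.

24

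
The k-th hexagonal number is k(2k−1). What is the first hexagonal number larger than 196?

Solve n(2n−1) > 196 for integer n.
The largest n with value ≤ 196 is 10 (since 190 ≤ 196 < 231), so the first above is n = 11, value 231.

231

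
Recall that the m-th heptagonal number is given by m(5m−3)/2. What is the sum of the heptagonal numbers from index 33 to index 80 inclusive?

402032

Σ i(5i−3)/2 = (5Σi² − 3Σi) / 2 over i = 33..80.
Σi = 3240 − 528 = 2712 and Σi² = 173880 − 11440 = 162440.
(5·162440 − 3·2712) / 2 = 804064/2 = 402032.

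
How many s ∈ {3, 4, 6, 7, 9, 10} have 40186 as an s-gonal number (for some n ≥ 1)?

2

s = 3: P(3, 283) = 40186. ✓
s = 4: P(4, 200) = 40000 and P(4, 201) = 40401; 40186 is not s-gonal.
s = 6: P(6, 142) = 40186. ✓
s = 7: P(7, 127) = 40132 and P(7, 128) = 40768; 40186 is not s-gonal.
s = 9: P(9, 107) = 39804 and P(9, 108) = 40554; 40186 is not s-gonal.
s = 10: P(10, 100) = 39700 and P(10, 101) = 40501; 40186 is not s-gonal.
Hits: s ∈ {3, 6} → 2.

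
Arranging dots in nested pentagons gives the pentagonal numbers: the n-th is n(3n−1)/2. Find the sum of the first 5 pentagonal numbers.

Σ i(3i−1)/2 = (3Σi² − Σi) / 2 over i = 1..5.
Σi = 15 and Σi² = 55.
(3·55 − 1·15) / 2 = 150/2 = 75.

75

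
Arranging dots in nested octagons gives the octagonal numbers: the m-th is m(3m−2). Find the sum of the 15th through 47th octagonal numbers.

102069

Σ i(3i−2) = 3Σi² − 2Σi over i = 15..47.
Σi = 1128 − 105 = 1023 and Σi² = 35720 − 1015 = 34705.
3·34705 − 2·1023 = 102069.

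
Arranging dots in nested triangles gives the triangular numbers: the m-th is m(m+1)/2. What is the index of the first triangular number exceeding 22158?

211

Solve n(n+1)/2 > 22158 for integer n.
The largest n with value ≤ 22158 is 210 (since 22155 ≤ 22158 < 22366), so the first above is n = 211, value 22366.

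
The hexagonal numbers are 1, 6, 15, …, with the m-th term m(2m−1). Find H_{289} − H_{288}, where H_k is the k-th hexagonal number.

Consecutive hexagonal numbers differ by 4n − 3: here 4·289 − 3 = 1153.

1153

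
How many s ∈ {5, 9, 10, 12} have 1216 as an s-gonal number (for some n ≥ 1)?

s = 5: P(5, 28) = 1162 and P(5, 29) = 1247; 1216 is not s-gonal.
s = 9: P(9, 19) = 1216. ✓
s = 10: P(10, 17) = 1105 and P(10, 18) = 1242; 1216 is not s-gonal.
s = 12: P(12, 16) = 1216. ✓
Hits: s ∈ {9, 12} → 2.

2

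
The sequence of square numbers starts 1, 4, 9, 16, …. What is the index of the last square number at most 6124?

Solve n² ≤ 6124 for integer n.
n = 78 gives 6084 ≤ 6124, while n = 79 gives 6241 > 6124; so the answer is index 78.

78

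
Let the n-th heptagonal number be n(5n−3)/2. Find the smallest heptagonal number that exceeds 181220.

181845

Solve n(5n−3)/2 > 181220 for integer n.
The largest n with value ≤ 181220 is 269 (since 180499 ≤ 181220 < 181845), so the first above is n = 270, value 181845.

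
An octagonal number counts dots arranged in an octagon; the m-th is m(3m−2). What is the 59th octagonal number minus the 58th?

349

Consecutive octagonal numbers differ by 6n − 5: here 6·59 − 5 = 349.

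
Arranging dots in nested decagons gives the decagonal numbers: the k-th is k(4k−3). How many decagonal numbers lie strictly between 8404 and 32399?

44

The n-th decagonal number is n(4n−3).
Smallest index with value > 8404: n = 47 (giving 8695).
Largest index with value < 32399: n = 90 (giving 32130).
Indices 47 through 90: 44 terms.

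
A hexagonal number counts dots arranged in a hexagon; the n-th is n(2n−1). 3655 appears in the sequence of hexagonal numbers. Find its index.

43

Set n(2n−1) = 3655, giving 2n² − n − 3655 = 0.
The discriminant is 1 + 8·3655 = 29241, and √29241 = 171.
So n = (1 + 171) / 4 = 172/4 = 43.
Check: 43·(2·43 − 1) = 3655. ✓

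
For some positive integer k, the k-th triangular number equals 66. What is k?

11

Set n(n+1)/2 = 66, giving n² + n − 132 = 0.
So n = (-1 + 23) / 2 = 22/2 = 11.
Check: 11·12/2 = 66. ✓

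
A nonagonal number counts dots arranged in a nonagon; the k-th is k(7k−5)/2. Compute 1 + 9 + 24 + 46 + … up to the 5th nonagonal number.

Σ i(7i−5)/2 = (7Σi² − 5Σi) / 2 over i = 1..5.
Σi = 15 and Σi² = 55.
(7·55 − 5·15) / 2 = 310/2 = 155.

155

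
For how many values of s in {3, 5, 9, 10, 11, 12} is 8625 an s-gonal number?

s = 3: P(3, 130) = 8515 and P(3, 131) = 8646; 8625 is not s-gonal.
s = 5: P(5, 75) = 8400 and P(5, 76) = 8626; 8625 is not s-gonal.
s = 9: P(9, 50) = 8625. ✓
s = 10: P(10, 46) = 8326 and P(10, 47) = 8695; 8625 is not s-gonal.
s = 11: P(11, 44) = 8558 and P(11, 45) = 8955; 8625 is not s-gonal.
s = 12: P(12, 41) = 8241 and P(12, 42) = 8652; 8625 is not s-gonal.
Hits: s ∈ {9} → 1.

1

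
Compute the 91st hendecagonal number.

91·(9·91 − 7)/2 = 91·812/2 = 91·406 = 36946.

36946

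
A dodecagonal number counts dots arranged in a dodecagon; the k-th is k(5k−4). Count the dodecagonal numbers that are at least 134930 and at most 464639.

141

The n-th dodecagonal number is n(5n−4).
Smallest index with value ≥ 134930: n = 165 (giving 135465).
Largest index with value ≤ 464639: n = 305 (giving 463905).
Indices 165 through 305: 141 terms.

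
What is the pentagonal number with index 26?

1001

The 26th pentagonal number is n(3n−1)/2 with n = 26.
26·(3·26 − 1)/2 = 26·77/2 = 1001.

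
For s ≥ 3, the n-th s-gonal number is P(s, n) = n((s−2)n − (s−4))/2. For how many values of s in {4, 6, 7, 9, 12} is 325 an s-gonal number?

s = 4: P(4, 18) = 324 and P(4, 19) = 361; 325 is not s-gonal.
s = 6: P(6, 13) = 325. ✓
s = 7: P(7, 11) = 286 and P(7, 12) = 342; 325 is not s-gonal.
s = 9: P(9, 10) = 325. ✓
s = 12: P(12, 8) = 288 and P(12, 9) = 369; 325 is not s-gonal.
Hits: s ∈ {6, 9} → 2.

2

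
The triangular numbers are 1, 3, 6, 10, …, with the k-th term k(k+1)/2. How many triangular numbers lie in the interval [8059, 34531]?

The n-th triangular number is n(n+1)/2.
Smallest index with value ≥ 8059: n = 127 (giving 8128).
Largest index with value ≤ 34531: n = 262 (giving 34453).
Indices 127 through 262: 136 terms.

136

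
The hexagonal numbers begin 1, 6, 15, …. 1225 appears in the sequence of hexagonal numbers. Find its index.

Set n(2n−1) = 1225, giving 2n² − n − 1225 = 0.
The discriminant is 1 + 8·1225 = 9801, and √9801 = 99.
So n = (1 + 99) / 4 = 100/4 = 25.

25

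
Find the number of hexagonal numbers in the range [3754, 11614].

The n-th hexagonal number is n(2n−1).
Smallest index with value ≥ 3754: n = 44 (giving 3828).
Largest index with value ≤ 11614: n = 76 (giving 11476).
Indices 44 through 76: 33 terms.

33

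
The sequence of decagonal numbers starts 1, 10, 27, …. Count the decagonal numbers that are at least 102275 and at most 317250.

The n-th decagonal number is n(4n−3).
Smallest index with value ≥ 102275: n = 161 (giving 103201).
Largest index with value ≤ 317250: n = 282 (giving 317250).
Indices 161 through 282: 122 terms.

122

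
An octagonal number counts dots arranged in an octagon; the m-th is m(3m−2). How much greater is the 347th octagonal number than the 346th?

2077

Consecutive octagonal numbers differ by 6n − 5: here 6·347 − 5 = 2077.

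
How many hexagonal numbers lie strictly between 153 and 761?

The n-th hexagonal number is n(2n−1).
Smallest index with value > 153: n = 10 (giving 190).
Largest index with value < 761: n = 19 (giving 703).
Indices 10 through 19: 10 terms.

10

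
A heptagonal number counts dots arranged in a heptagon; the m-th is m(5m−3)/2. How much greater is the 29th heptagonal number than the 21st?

988

29·(5·29 − 3)/2 = 2059 and 21·(5·21 − 3)/2 = 1071.
Difference: 2059 − 1071 = 988.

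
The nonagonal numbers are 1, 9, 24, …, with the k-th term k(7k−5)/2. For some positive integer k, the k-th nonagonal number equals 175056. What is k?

224

Set n(7n−5)/2 = 175056, giving 7n² − 5n − 350112 = 0.
The discriminant is 25 + 56·175056 = 9803161, and √9803161 = 3131.
So n = (5 + 3131) / 14 = 3136/14 = 224.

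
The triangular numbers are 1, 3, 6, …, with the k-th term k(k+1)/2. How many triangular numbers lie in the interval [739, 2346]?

31

The n-th triangular number is n(n+1)/2.
Smallest index with value ≥ 739: n = 38 (giving 741).
Largest index with value ≤ 2346: n = 68 (giving 2346).
Indices 38 through 68: 31 terms.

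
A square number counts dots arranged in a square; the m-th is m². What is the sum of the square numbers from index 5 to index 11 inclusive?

Σ_{i=5}^{11} i² = 506 − 30 = 476.

476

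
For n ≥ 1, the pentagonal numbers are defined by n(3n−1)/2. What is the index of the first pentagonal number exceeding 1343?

31

Solve n(3n−1)/2 > 1343 for integer n.
The largest n with value ≤ 1343 is 30 (since 1335 ≤ 1343 < 1426), so the first above is n = 31, value 1426.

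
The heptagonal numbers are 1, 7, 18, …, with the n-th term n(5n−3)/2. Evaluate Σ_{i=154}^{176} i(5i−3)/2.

Σ i(5i−3)/2 = (5Σi² − 3Σi) / 2 over i = 154..176.
Σi = 15576 − 11781 = 3795 and Σi² = 1832776 − 1205589 = 627187.
(5·627187 − 3·3795) / 2 = 3124550/2 = 1562275.

1562275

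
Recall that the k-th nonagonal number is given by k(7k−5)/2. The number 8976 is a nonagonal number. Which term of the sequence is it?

Set n(7n−5)/2 = 8976, giving 7n² − 5n − 17952 = 0.
So n = (5 + 709) / 14 = 714/14 = 51.

51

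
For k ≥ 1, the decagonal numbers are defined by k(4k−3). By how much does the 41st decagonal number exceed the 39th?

634

41·(4·41 − 3) = 6601 and 39·(4·39 − 3) = 5967.
Difference: 6601 − 5967 = 634.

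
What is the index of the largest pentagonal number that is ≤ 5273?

Solve n(3n−1)/2 ≤ 5273 for integer n.
n = 59 gives 5192 ≤ 5273, while n = 60 gives 5370 > 5273; so the answer is index 59.

59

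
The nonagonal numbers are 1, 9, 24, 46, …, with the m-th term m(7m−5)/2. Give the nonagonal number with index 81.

The 81st nonagonal number is n(7n−5)/2 with n = 81.
81·(7·81 − 5)/2 = 81·562/2 = 81·281 = 22761.

22761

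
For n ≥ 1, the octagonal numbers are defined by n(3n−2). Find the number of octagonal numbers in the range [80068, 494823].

The n-th octagonal number is n(3n−2).
Smallest index with value ≥ 80068: n = 164 (giving 80360).
Largest index with value ≤ 494823: n = 406 (giving 493696).
Indices 164 through 406: 243 terms.

243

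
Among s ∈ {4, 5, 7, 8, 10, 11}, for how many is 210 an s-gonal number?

1

s = 4: P(4, 14) = 196 and P(4, 15) = 225; 210 is not s-gonal.
s = 5: P(5, 12) = 210. ✓
s = 7: P(7, 9) = 189 and P(7, 10) = 235; 210 is not s-gonal.
s = 8: P(8, 8) = 176 and P(8, 9) = 225; 210 is not s-gonal.
s = 10: P(10, 7) = 175 and P(10, 8) = 232; 210 is not s-gonal.
s = 11: P(11, 7) = 196 and P(11, 8) = 260; 210 is not s-gonal.
Hits: s ∈ {5} → 1.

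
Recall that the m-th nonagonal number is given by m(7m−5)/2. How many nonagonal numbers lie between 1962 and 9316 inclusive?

The n-th nonagonal number is n(7n−5)/2.
Smallest index with value ≥ 1962: n = 25 (giving 2125).
Largest index with value ≤ 9316: n = 51 (giving 8976).
Indices 25 through 51: 27 terms.

27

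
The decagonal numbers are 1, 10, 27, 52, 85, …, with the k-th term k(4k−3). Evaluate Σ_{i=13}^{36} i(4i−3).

Σ i(4i−3) = 4Σi² − 3Σi over i = 13..36.
Σi = 666 − 78 = 588 and Σi² = 16206 − 650 = 15556.
4·15556 − 3·588 = 60460.

60460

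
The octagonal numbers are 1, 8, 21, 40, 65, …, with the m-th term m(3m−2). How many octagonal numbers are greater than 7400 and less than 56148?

87

The n-th octagonal number is n(3n−2).
Smallest index with value > 7400: n = 51 (giving 7701).
Largest index with value < 56148: n = 137 (giving 56033).
Indices 51 through 137: 87 terms.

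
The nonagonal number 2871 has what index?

Set n(7n−5)/2 = 2871, giving 7n² − 5n − 5742 = 0.
The discriminant is 25 + 56·2871 = 160801, and √160801 = 401.
So n = (5 + 401) / 14 = 406/14 = 29.

29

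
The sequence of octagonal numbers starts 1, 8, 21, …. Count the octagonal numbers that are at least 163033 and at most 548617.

194

The n-th octagonal number is n(3n−2).
Smallest index with value ≥ 163033: n = 234 (giving 163800).
Largest index with value ≤ 548617: n = 427 (giving 546133).
Indices 234 through 427: 194 terms.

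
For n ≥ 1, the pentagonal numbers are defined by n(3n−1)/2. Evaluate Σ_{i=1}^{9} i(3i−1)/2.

405

Σ i(3i−1)/2 = (3Σi² − Σi) / 2 over i = 1..9.
Σi = 45 and Σi² = 285.
(3·285 − 1·45) / 2 = 810/2 = 405.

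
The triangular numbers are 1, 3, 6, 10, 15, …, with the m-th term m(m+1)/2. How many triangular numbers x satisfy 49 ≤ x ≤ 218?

11

The n-th triangular number is n(n+1)/2.
Smallest index with value ≥ 49: n = 10 (giving 55).
Largest index with value ≤ 218: n = 20 (giving 210).
Indices 10 through 20: 11 terms.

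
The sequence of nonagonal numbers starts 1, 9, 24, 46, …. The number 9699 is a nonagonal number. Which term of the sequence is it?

Set n(7n−5)/2 = 9699, giving 7n² − 5n − 19398 = 0.
So n = (5 + 737) / 14 = 742/14 = 53.

53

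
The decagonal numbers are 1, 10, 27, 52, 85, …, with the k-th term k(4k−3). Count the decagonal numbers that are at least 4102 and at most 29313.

53

The n-th decagonal number is n(4n−3).
Smallest index with value ≥ 4102: n = 33 (giving 4257).
Largest index with value ≤ 29313: n = 85 (giving 28645).
Indices 33 through 85: 53 terms.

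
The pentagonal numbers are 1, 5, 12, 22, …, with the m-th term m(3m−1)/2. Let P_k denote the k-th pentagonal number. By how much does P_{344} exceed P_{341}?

344·(3·344 − 1)/2 = 177332 and 341·(3·341 − 1)/2 = 174251.
Difference: 177332 − 174251 = 3081.

3081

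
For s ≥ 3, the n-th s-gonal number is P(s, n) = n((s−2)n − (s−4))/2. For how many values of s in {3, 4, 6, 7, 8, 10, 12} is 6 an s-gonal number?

s = 3: P(3, 3) = 6. ✓
s = 4: P(4, 2) = 4 and P(4, 3) = 9; 6 is not s-gonal.
s = 6: P(6, 2) = 6. ✓
s = 7: P(7, 1) = 1 and P(7, 2) = 7; 6 is not s-gonal.
s = 8: P(8, 1) = 1 and P(8, 2) = 8; 6 is not s-gonal.
s = 10: P(10, 1) = 1 and P(10, 2) = 10; 6 is not s-gonal.
s = 12: P(12, 1) = 1 and P(12, 2) = 12; 6 is not s-gonal.
Hits: s ∈ {3, 6} → 2.

2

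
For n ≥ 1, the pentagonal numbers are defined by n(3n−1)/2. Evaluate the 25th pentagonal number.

925

The 25th pentagonal number is n(3n−1)/2 with n = 25.
25·(3·25 − 1)/2 = 25·74/2 = 25·37 = 925.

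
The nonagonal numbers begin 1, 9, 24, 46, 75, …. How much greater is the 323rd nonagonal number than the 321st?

323·(7·323 − 5)/2 = 364344 and 321·(7·321 − 5)/2 = 359841.
Difference: 364344 − 359841 = 4503.

4503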